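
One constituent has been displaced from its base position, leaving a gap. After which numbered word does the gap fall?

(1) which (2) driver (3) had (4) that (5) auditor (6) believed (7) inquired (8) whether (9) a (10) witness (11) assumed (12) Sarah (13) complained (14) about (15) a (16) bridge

The displaced element is "which driver" (word 2).
It is linked across 1 clause boundary (Ø).
It functions as the subject of "inquired", so the gap sits immediately after word 6 ("believed").
Base order: That auditor had believed which driver inquired whether a witness assumed Sarah complained about a bridge.

6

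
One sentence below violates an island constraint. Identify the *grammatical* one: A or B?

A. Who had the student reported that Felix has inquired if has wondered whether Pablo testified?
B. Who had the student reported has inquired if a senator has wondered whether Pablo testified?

In A, the wh-phrase is extracted from inside a wh-island (introduced by "if"), which blocks movement.
In B, the extraction path crosses only that-complement boundaries, which are transparent.
So B is grammatical.

B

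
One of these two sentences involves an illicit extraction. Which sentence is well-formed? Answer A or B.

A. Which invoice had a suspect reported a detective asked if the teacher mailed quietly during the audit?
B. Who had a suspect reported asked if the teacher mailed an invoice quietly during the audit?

B

In A, the wh-phrase is extracted from inside a wh-island (introduced by "if"), which blocks movement.
In B, the extraction path crosses only that-complement boundaries, which are transparent.
So B is grammatical.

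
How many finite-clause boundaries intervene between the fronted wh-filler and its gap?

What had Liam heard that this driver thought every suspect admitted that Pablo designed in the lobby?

3

"what" is extracted from the object of "designed".
Boundaries crossed, outermost first: [that], [Ø], [that] — 3 in total.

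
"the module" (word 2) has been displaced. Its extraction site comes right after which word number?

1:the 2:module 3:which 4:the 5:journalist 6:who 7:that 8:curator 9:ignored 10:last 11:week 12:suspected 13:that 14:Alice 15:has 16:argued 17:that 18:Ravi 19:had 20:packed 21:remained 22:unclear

The displaced element is "the module" (word 2).
It is linked across 2 clause boundaries (that → that).
It functions as the direct object of "packed", so the gap sits immediately after word 20 ("packed").
Base order: The journalist who that curator ignored last week suspected that Alice has argued that Ravi had packed the module.

20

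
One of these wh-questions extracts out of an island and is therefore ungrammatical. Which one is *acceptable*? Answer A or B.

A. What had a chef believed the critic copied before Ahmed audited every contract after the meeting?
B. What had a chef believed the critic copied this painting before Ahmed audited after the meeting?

A

In B, the wh-phrase is extracted from inside an adjunct island (introduced by "before"), which blocks movement.
In A, the extraction path crosses only that-complement boundaries, which are transparent.
So A is grammatical.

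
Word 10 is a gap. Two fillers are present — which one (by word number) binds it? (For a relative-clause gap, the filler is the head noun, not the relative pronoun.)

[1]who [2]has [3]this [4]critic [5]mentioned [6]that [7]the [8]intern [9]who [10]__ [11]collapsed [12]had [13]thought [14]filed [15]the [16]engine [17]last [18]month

The marked gap is inside the relative clause, the subject of "collapsed".
Its filler is the head noun "intern" (via "who"), at word 8.
(The other dependency links word 1 to a gap after word 13.)

8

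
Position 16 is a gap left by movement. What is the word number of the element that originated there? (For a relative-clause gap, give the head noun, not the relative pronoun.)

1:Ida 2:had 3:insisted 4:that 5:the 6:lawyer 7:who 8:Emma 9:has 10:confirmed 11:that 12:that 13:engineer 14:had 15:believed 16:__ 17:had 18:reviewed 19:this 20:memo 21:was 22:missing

6

The gap at 16 is the subject of "reviewed", inside a relative clause.
The relative pronoun is "who" (word 7); it is bound by the head noun immediately before it.
Its filler is the head noun "lawyer", at word 6.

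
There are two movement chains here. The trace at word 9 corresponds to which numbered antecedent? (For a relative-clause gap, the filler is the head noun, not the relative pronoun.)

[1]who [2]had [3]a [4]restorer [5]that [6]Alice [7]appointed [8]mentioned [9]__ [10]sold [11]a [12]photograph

The marked gap is the subject of "sold".
Its filler is the fronted wh-phrase "who", at word 1.
(The other dependency links word 4 to a gap after word 7.)

1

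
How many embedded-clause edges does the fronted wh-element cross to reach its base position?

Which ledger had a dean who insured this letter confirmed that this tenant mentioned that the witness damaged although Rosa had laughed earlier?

2

"which ledger" is extracted from the object of "damaged".
Boundaries crossed, outermost first: [that], [that] — 2 in total.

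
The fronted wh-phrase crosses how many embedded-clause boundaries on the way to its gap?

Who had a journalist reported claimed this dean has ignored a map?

1

"who" is extracted from the subject of "claimed".
Boundaries crossed, outermost first: [Ø] — 1 in total.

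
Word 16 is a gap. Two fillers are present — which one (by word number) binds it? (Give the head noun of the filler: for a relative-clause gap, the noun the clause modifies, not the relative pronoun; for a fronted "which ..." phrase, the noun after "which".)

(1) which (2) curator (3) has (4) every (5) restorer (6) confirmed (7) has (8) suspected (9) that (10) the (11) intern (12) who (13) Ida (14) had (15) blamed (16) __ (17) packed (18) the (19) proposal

The marked gap is inside the relative clause, the direct object of "blamed".
Its filler is the head noun "intern" (via "who"), at word 11.
(The other dependency links word 2 to a gap after word 6.)

11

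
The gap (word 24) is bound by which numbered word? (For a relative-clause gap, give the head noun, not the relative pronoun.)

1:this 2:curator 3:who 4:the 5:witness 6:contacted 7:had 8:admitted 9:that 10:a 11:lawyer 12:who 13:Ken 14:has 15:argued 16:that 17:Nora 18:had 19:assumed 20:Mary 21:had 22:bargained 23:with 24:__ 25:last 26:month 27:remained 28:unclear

11

The gap at 24 is the prepositional object of "bargained", inside a relative clause.
The relative pronoun is "who" (word 12); it is bound by the head noun immediately before it.
Its filler is the head noun "lawyer", at word 11.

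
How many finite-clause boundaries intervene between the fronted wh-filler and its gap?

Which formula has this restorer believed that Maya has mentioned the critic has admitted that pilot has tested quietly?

"which formula" is extracted from the object of "tested".
Boundaries crossed, outermost first: [that], [Ø], [Ø] — 3 in total.

3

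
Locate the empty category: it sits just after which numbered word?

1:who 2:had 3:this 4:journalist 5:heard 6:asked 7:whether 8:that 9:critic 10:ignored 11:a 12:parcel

The displaced element is "who" (word 1).
It is linked across 1 clause boundary (Ø).
It functions as the subject of "asked", so the gap sits immediately after word 5 ("heard").
Base order: This journalist had heard that who asked whether that critic ignored a parcel.

5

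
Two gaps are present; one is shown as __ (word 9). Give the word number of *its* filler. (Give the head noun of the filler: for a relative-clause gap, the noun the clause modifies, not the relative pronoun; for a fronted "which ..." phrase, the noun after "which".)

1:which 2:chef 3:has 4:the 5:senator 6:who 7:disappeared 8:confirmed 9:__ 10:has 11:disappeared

2

The marked gap is the subject of "disappeared".
Its filler is the fronted wh-phrase "which chef", at word 2.
(The other dependency links word 5 to a gap after word 6.)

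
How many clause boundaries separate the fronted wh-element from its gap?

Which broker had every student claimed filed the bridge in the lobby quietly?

1

"which broker" is extracted from the subject of "filed".
Boundaries crossed, outermost first: [Ø] — 1 in total.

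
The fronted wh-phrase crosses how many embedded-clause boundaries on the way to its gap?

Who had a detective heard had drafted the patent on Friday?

"who" is extracted from the subject of "drafted".
Boundaries crossed, outermost first: [Ø] — 1 in total.

1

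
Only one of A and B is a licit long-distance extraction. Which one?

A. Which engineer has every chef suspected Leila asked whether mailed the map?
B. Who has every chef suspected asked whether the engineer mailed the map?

B

In A, the wh-phrase is extracted from inside a wh-island (introduced by "whether"), which blocks movement.
In B, the extraction path crosses only that-complement boundaries, which are transparent.
So B is grammatical.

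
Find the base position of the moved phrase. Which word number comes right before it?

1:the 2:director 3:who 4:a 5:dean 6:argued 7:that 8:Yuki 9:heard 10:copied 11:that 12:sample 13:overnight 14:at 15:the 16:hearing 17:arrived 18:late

9

The displaced element is "the director" (word 2).
It is linked across 2 clause boundaries (that → Ø).
It functions as the subject of "copied", so the gap sits immediately after word 9 ("heard").
Base order: A dean argued that Yuki heard that the director copied that sample overnight at the hearing.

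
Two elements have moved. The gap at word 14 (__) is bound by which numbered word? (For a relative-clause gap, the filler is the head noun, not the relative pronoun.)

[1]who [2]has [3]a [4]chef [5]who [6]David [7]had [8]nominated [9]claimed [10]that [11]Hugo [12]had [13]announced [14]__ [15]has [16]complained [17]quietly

1

The marked gap is the subject of "complained".
Its filler is the fronted wh-phrase "who", at word 1.
(The other dependency links word 4 to a gap after word 8.)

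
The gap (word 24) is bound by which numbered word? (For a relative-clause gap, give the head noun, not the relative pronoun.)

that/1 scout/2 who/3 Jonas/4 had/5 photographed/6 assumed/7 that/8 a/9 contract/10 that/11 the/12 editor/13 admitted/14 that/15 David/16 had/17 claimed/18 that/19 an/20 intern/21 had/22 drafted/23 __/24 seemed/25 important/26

The gap at 24 is the object of "drafted", inside a relative clause.
The relative pronoun is "that" (word 11); it is bound by the head noun immediately before it.
Its filler is the head noun "contract", at word 10.

10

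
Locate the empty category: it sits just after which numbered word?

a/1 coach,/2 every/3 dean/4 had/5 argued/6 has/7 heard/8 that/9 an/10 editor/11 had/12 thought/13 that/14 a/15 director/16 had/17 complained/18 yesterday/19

6

The displaced element is "a coach" (word 2).
It is linked across 1 clause boundary (Ø).
It functions as the subject of "heard", so the gap sits immediately after word 6 ("argued").
Base order: Every dean had argued that a coach has heard that an editor had thought that a director had complained yesterday.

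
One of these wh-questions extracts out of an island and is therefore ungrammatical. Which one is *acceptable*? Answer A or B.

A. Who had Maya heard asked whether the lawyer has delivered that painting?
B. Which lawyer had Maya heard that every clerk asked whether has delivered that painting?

A

In B, the wh-phrase is extracted from inside a wh-island (introduced by "whether"), which blocks movement.
In A, the extraction path crosses only that-complement boundaries, which are transparent.
So A is grammatical.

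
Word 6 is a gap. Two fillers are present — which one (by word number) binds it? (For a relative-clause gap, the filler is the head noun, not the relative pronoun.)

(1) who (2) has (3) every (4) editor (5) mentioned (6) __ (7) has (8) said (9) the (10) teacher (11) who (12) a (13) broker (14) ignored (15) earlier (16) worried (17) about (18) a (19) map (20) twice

The marked gap is the subject of "said".
Its filler is the fronted wh-phrase "who", at word 1.
(The other dependency links word 10 to a gap after word 14.)

1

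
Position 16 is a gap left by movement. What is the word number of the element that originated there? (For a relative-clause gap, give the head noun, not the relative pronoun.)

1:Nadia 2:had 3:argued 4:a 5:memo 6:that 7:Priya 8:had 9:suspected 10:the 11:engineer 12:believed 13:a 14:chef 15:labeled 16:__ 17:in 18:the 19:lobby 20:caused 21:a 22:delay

The gap at 16 is the object of "labeled", inside a relative clause.
The relative pronoun is "that" (word 6); it is bound by the head noun immediately before it.
Its filler is the head noun "memo", at word 5.

5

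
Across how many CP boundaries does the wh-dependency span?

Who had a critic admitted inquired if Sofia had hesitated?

1

"who" is extracted from the subject of "inquired".
Boundaries crossed, outermost first: [Ø] — 1 in total.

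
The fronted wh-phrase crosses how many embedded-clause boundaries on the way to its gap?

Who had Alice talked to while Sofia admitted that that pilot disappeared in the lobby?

"who" originates inside the matrix clause — no clause boundary is crossed.

0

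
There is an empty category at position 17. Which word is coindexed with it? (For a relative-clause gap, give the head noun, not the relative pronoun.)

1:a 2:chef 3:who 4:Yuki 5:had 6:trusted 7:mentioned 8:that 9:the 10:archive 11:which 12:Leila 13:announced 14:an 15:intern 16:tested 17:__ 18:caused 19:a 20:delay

The gap at 17 is the object of "tested", inside a relative clause.
The relative pronoun is "which" (word 11); it is bound by the head noun immediately before it.
Its filler is the head noun "archive", at word 10.

10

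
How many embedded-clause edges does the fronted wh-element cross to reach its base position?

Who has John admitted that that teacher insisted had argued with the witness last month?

"who" is extracted from the subject of "argued".
Boundaries crossed, outermost first: [that], [Ø] — 2 in total.

2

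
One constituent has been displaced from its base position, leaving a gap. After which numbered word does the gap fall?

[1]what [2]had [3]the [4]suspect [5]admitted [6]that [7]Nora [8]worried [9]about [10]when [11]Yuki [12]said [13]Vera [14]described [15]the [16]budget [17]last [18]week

9

The displaced element is "what" (word 1).
It is linked across 1 clause boundary (that).
It functions as the object of the preposition "about" of "worried", so the gap sits immediately after word 9 ("about").
Base order: The suspect had admitted that Nora worried about what when Yuki said Vera described the budget last week.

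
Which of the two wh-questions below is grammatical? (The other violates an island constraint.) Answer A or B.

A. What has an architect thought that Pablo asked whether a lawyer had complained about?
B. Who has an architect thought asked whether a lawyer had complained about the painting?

B

In A, the wh-phrase is extracted from inside a wh-island (introduced by "whether"), which blocks movement.
In B, the extraction path crosses only that-complement boundaries, which are transparent.
So B is grammatical.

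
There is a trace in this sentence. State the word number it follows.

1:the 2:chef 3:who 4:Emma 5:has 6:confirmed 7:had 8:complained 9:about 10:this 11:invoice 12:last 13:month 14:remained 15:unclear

The displaced element is "the chef" (word 2).
It is linked across 1 clause boundary (Ø).
It functions as the subject of "complained", so the gap sits immediately after word 6 ("confirmed").
Base order: Emma has confirmed that the chef had complained about this invoice last month.

6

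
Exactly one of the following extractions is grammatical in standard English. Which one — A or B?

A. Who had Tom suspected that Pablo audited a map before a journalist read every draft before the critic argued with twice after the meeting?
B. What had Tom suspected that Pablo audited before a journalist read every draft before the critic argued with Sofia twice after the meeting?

In A, the wh-phrase is extracted from inside an adjunct island (introduced by "before"), which blocks movement.
In B, the extraction path crosses only that-complement boundaries, which are transparent.
So B is grammatical.

B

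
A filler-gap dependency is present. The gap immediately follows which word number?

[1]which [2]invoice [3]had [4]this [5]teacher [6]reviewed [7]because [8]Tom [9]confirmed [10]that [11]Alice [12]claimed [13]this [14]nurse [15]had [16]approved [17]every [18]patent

6

The displaced element is "which invoice" (word 2).
It functions as the direct object of "reviewed", so the gap sits immediately after word 6 ("reviewed").
Base order: This teacher had reviewed which invoice because Tom confirmed that Alice claimed this nurse had approved every patent.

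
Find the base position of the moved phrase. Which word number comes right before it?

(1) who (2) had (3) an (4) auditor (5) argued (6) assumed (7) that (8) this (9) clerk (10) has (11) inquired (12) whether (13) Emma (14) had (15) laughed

5

The displaced element is "who" (word 1).
It is linked across 1 clause boundary (Ø).
It functions as the subject of "assumed", so the gap sits immediately after word 5 ("argued").
Base order: An auditor had argued that who assumed that this clerk has inquired whether Emma had laughed.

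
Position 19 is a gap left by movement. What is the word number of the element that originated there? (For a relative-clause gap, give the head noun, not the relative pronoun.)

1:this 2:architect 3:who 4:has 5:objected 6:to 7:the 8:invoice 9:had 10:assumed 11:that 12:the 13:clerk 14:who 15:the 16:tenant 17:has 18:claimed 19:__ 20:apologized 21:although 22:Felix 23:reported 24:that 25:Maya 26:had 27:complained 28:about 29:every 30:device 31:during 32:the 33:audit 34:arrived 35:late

The gap at 19 is the subject of "apologized", inside a relative clause.
The relative pronoun is "who" (word 14); it is bound by the head noun immediately before it.
Its filler is the head noun "clerk", at word 13.

13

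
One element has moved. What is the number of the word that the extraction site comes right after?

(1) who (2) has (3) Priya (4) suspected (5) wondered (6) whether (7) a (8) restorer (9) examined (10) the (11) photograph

The displaced element is "who" (word 1).
It is linked across 1 clause boundary (Ø).
It functions as the subject of "wondered", so the gap sits immediately after word 4 ("suspected").
Base order: Priya has suspected that who wondered whether a restorer examined the photograph.

4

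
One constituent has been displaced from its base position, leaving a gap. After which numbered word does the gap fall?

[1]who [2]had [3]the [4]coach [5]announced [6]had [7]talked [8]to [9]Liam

5

The displaced element is "who" (word 1).
It is linked across 1 clause boundary (Ø).
It functions as the subject of "talked", so the gap sits immediately after word 5 ("announced").
Base order: The coach had announced who had talked to Liam.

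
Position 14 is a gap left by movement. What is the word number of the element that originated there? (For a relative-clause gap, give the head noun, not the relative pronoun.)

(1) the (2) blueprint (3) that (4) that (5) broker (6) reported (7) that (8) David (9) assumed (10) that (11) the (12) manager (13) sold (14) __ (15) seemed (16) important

2

The gap at 14 is the object of "sold", inside a relative clause.
The relative pronoun is "that" (word 3); it is bound by the head noun immediately before it.
Its filler is the head noun "blueprint", at word 2.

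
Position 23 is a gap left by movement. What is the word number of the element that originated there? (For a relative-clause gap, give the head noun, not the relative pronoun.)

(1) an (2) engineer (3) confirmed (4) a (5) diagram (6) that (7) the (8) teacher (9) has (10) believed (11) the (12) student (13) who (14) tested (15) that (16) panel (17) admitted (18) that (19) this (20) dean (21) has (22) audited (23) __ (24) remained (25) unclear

5

The gap at 23 is the object of "audited", inside a relative clause.
The relative pronoun is "that" (word 6); it is bound by the head noun immediately before it.
Its filler is the head noun "diagram", at word 5.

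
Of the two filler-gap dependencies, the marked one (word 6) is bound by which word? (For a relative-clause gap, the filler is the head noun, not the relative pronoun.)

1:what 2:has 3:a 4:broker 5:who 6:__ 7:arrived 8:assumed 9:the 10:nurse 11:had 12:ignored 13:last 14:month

4

The marked gap is inside the relative clause, the subject of "arrived".
Its filler is the head noun "broker" (via "who"), at word 4.
(The other dependency links word 1 to a gap after word 12.)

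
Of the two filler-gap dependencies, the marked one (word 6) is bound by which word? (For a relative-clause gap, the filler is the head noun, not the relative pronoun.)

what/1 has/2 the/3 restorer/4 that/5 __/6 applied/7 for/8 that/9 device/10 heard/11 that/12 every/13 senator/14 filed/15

4

The marked gap is inside the relative clause, the subject of "applied".
Its filler is the head noun "restorer" (via "that"), at word 4.
(The other dependency links word 1 to a gap after word 15.)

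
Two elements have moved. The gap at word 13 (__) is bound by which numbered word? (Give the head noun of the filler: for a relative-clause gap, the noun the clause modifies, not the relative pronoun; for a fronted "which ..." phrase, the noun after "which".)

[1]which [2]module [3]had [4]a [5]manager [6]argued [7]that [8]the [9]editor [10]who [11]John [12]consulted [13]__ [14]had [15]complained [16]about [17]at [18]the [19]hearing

9

The marked gap is inside the relative clause, the direct object of "consulted".
Its filler is the head noun "editor" (via "who"), at word 9.
(The other dependency links word 2 to a gap after word 16.)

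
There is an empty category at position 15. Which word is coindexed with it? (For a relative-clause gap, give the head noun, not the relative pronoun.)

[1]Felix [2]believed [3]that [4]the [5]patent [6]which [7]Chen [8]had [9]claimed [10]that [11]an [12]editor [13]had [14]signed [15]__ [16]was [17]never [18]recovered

The gap at 15 is the object of "signed", inside a relative clause.
The relative pronoun is "which" (word 6); it is bound by the head noun immediately before it.
Its filler is the head noun "patent", at word 5.

5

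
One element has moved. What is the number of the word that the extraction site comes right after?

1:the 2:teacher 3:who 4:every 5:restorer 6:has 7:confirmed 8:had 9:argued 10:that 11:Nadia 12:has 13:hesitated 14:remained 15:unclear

The displaced element is "the teacher" (word 2).
It is linked across 1 clause boundary (Ø).
It functions as the subject of "argued", so the gap sits immediately after word 7 ("confirmed").
Base order: Every restorer has confirmed the teacher had argued that Nadia has hesitated.

7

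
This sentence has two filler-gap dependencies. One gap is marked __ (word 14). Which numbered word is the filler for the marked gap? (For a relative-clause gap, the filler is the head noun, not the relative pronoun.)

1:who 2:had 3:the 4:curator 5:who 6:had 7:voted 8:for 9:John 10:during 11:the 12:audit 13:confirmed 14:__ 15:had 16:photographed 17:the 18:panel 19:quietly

The marked gap is the subject of "photographed".
Its filler is the fronted wh-phrase "who", at word 1.
(The other dependency links word 4 to a gap after word 5.)

1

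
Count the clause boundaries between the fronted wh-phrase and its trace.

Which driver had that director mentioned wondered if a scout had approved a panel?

"which driver" is extracted from the subject of "wondered".
Boundaries crossed, outermost first: [Ø] — 1 in total.

1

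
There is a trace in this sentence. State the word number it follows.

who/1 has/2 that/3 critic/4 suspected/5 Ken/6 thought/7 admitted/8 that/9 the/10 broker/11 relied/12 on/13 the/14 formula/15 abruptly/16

7

The displaced element is "who" (word 1).
It is linked across 2 clause boundaries (Ø → Ø).
It functions as the subject of "admitted", so the gap sits immediately after word 7 ("thought").
Base order: That critic has suspected Ken thought that who admitted that the broker relied on the formula abruptly.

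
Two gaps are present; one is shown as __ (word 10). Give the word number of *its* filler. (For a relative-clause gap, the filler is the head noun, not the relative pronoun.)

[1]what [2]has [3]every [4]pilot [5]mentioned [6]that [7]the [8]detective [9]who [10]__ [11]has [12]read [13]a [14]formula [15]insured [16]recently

The marked gap is inside the relative clause, the subject of "read".
Its filler is the head noun "detective" (via "who"), at word 8.
(The other dependency links word 1 to a gap after word 15.)

8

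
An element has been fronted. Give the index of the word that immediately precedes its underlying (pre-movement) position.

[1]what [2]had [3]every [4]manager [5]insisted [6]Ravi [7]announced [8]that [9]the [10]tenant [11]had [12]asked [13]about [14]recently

The displaced element is "what" (word 1).
It is linked across 2 clause boundaries (Ø → that).
It functions as the object of the preposition "about" of "asked", so the gap sits immediately after word 13 ("about").
Base order: Every manager had insisted Ravi announced that the tenant had asked about what recently.

13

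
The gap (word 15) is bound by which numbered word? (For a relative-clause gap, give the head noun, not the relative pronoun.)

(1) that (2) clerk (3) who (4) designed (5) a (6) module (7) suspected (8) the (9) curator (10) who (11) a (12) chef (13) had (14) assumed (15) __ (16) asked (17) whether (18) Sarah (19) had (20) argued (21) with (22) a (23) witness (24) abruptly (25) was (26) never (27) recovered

The gap at 15 is the subject of "asked", inside a relative clause.
The relative pronoun is "who" (word 10); it is bound by the head noun immediately before it.
Its filler is the head noun "curator", at word 9.

9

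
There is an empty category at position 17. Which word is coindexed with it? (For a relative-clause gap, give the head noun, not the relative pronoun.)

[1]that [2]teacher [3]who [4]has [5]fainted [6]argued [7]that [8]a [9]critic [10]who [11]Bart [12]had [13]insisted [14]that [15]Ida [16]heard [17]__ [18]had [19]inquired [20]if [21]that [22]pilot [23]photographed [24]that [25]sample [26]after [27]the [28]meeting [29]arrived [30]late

The gap at 17 is the subject of "inquired", inside a relative clause.
The relative pronoun is "who" (word 10); it is bound by the head noun immediately before it.
Its filler is the head noun "critic", at word 9.

9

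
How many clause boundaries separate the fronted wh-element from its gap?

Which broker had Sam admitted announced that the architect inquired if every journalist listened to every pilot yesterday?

"which broker" is extracted from the subject of "announced".
Boundaries crossed, outermost first: [Ø] — 1 in total.

1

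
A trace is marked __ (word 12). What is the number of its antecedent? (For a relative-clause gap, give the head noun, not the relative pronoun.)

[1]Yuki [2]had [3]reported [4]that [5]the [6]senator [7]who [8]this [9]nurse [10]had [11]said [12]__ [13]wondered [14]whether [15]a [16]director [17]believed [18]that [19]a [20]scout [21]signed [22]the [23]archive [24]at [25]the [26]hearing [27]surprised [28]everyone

6

The gap at 12 is the subject of "wondered", inside a relative clause.
The relative pronoun is "who" (word 7); it is bound by the head noun immediately before it.
Its filler is the head noun "senator", at word 6.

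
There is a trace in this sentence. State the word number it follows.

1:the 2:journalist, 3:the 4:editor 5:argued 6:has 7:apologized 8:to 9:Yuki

The displaced element is "the journalist" (word 2).
It is linked across 1 clause boundary (Ø).
It functions as the subject of "apologized", so the gap sits immediately after word 5 ("argued").
Base order: The editor argued that the journalist has apologized to Yuki.

5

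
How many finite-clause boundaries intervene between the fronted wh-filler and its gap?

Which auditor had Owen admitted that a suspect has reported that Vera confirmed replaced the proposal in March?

3

"which auditor" is extracted from the subject of "replaced".
Boundaries crossed, outermost first: [that], [that], [Ø] — 3 in total.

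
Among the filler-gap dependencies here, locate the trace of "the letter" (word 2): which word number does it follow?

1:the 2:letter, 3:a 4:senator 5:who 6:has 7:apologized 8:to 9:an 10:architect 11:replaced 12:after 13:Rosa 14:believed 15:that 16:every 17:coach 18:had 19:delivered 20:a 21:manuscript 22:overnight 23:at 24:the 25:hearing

The displaced element is "the letter" (word 2).
It functions as the direct object of "replaced", so the gap sits immediately after word 11 ("replaced").
Base order: A senator who has apologized to an architect replaced the letter after Rosa believed that every coach had delivered a manuscript overnight at the hearing.

11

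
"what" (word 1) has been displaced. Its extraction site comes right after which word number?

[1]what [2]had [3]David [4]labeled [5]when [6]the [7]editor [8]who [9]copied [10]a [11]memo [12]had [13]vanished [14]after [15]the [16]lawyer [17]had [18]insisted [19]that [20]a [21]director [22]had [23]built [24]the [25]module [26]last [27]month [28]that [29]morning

The displaced element is "what" (word 1).
It functions as the direct object of "labeled", so the gap sits immediately after word 4 ("labeled").
Base order: David had labeled what when the editor who copied a memo had vanished after the lawyer had insisted that a director had built the module last month that morning.

4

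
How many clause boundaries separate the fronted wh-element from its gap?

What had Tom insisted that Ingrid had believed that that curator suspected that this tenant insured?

3

"what" is extracted from the object of "insured".
Boundaries crossed, outermost first: [that], [that], [that] — 3 in total.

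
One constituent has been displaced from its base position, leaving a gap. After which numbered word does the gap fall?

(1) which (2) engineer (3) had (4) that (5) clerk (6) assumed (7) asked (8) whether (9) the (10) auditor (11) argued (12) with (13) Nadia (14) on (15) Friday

6

The displaced element is "which engineer" (word 2).
It is linked across 1 clause boundary (Ø).
It functions as the subject of "asked", so the gap sits immediately after word 6 ("assumed").
Base order: That clerk had assumed that which engineer asked whether the auditor argued with Nadia on Friday.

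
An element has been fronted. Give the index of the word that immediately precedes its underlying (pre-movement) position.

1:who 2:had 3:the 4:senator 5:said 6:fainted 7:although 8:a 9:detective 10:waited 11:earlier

5

The displaced element is "who" (word 1).
It is linked across 1 clause boundary (Ø).
It functions as the subject of "fainted", so the gap sits immediately after word 5 ("said").
Base order: The senator had said that who fainted although a detective waited earlier.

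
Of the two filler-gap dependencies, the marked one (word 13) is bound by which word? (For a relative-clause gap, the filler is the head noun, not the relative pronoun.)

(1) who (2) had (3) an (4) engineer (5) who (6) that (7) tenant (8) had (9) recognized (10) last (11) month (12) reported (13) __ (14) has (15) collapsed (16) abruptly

1

The marked gap is the subject of "collapsed".
Its filler is the fronted wh-phrase "who", at word 1.
(The other dependency links word 4 to a gap after word 9.)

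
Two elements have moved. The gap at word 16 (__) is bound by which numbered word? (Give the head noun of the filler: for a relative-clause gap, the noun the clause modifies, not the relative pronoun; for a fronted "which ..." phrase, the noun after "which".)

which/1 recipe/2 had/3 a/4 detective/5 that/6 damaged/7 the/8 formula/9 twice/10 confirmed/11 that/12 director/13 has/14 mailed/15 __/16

2

The marked gap is the direct object of "mailed".
Its filler is the fronted wh-phrase "which recipe", at word 2.
(The other dependency links word 5 to a gap after word 6.)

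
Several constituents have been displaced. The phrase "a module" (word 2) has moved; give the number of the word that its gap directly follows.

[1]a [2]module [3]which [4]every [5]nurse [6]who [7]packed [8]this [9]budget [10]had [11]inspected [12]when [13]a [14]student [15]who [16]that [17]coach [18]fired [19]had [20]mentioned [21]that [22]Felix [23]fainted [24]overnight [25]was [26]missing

11

The displaced element is "a module" (word 2).
It functions as the direct object of "inspected", so the gap sits immediately after word 11 ("inspected").
Base order: Every nurse who packed this budget had inspected a module when a student who that coach fired had mentioned that Felix fainted overnight.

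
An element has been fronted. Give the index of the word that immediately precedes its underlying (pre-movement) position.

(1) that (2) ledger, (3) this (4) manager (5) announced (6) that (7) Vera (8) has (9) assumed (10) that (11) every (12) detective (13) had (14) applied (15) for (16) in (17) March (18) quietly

The displaced element is "that ledger" (word 2).
It is linked across 2 clause boundaries (that → that).
It functions as the object of the preposition "for" of "applied", so the gap sits immediately after word 15 ("for").
Base order: This manager announced that Vera has assumed that every detective had applied for that ledger in March quietly.

15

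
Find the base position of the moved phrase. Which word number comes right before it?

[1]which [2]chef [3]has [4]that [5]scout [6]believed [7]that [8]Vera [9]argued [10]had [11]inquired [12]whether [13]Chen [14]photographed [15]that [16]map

The displaced element is "which chef" (word 2).
It is linked across 2 clause boundaries (that → Ø).
It functions as the subject of "inquired", so the gap sits immediately after word 9 ("argued").
Base order: That scout has believed that Vera argued that which chef had inquired whether Chen photographed that map.

9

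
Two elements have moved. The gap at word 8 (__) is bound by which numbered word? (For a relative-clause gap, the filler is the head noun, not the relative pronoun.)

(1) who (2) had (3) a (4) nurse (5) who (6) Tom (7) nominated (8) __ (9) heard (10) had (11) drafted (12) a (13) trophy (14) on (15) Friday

The marked gap is inside the relative clause, the direct object of "nominated".
Its filler is the head noun "nurse" (via "who"), at word 4.
(The other dependency links word 1 to a gap after word 9.)

4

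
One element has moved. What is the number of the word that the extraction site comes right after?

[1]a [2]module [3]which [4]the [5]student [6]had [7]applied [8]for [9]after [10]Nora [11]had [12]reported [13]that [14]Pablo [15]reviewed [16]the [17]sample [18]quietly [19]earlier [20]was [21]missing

The displaced element is "a module" (word 2).
It functions as the object of the preposition "for" of "applied", so the gap sits immediately after word 8 ("for").
Base order: The student had applied for a module after Nora had reported that Pablo reviewed the sample quietly earlier.

8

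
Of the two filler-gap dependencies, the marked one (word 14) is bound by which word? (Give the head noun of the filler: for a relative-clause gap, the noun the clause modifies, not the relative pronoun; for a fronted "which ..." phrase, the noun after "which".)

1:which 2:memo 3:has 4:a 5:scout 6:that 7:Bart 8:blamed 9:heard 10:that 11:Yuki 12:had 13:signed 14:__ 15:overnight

2

The marked gap is the direct object of "signed".
Its filler is the fronted wh-phrase "which memo", at word 2.
(The other dependency links word 5 to a gap after word 8.)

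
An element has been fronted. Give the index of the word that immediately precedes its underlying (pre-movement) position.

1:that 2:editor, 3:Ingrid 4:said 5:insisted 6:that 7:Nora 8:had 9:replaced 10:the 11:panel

4

The displaced element is "that editor" (word 2).
It is linked across 1 clause boundary (Ø).
It functions as the subject of "insisted", so the gap sits immediately after word 4 ("said").
Base order: Ingrid said that that editor insisted that Nora had replaced the panel.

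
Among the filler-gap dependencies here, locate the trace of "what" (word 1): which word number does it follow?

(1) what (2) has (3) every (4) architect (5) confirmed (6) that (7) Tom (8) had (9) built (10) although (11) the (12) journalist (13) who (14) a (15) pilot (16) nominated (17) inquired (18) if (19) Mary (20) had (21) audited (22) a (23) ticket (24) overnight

9

The displaced element is "what" (word 1).
It is linked across 1 clause boundary (that).
It functions as the direct object of "built", so the gap sits immediately after word 9 ("built").
Base order: Every architect has confirmed that Tom had built what although the journalist who a pilot nominated inquired if Mary had audited a ticket overnight.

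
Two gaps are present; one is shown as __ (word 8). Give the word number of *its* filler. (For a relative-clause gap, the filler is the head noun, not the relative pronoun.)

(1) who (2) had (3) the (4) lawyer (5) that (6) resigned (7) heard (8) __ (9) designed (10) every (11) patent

The marked gap is the subject of "designed".
Its filler is the fronted wh-phrase "who", at word 1.
(The other dependency links word 4 to a gap after word 5.)

1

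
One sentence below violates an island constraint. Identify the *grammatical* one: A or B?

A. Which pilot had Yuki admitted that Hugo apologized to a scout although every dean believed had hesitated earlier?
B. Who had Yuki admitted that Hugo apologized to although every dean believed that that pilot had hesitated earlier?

B

In A, the wh-phrase is extracted from inside an adjunct island (introduced by "although"), which blocks movement.
In B, the extraction path crosses only that-complement boundaries, which are transparent.
So B is grammatical.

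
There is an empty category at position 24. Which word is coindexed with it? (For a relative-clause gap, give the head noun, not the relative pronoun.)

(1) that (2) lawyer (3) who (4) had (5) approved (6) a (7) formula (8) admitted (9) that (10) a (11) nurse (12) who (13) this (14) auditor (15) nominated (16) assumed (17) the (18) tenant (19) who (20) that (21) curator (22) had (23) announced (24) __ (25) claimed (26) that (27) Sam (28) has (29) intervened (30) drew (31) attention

18

The gap at 24 is the subject of "claimed", inside a relative clause.
The relative pronoun is "who" (word 19); it is bound by the head noun immediately before it.
Its filler is the head noun "tenant", at word 18.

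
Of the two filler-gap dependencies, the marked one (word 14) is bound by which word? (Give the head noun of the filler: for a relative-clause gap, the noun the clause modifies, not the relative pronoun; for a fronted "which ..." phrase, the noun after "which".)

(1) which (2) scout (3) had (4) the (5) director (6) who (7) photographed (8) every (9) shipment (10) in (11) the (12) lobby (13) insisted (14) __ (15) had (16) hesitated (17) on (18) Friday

2

The marked gap is the subject of "hesitated".
Its filler is the fronted wh-phrase "which scout", at word 2.
(The other dependency links word 5 to a gap after word 6.)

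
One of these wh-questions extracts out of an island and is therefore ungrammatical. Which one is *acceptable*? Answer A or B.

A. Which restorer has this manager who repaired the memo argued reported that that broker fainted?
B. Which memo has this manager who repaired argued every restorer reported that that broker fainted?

In B, the wh-phrase is extracted from inside a complex-NP island (relative clause) (introduced by "who"), which blocks movement.
In A, the extraction path crosses only that-complement boundaries, which are transparent.
So A is grammatical.

A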